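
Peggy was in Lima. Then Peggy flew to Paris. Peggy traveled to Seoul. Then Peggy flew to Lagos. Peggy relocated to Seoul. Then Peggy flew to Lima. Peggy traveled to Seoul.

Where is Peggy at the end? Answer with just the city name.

Answer: Seoul

Derivation:
Tracking Peggy's location:
Start: Peggy is in Lima.
After move 1: Lima -> Paris. Peggy is in Paris.
After move 2: Paris -> Seoul. Peggy is in Seoul.
After move 3: Seoul -> Lagos. Peggy is in Lagos.
After move 4: Lagos -> Seoul. Peggy is in Seoul.
After move 5: Seoul -> Lima. Peggy is in Lima.
After move 6: Lima -> Seoul. Peggy is in Seoul.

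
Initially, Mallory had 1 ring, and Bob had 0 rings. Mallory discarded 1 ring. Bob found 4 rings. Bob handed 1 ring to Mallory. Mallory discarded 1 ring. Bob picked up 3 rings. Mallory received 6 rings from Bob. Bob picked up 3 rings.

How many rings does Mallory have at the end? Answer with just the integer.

Tracking counts step by step:
Start: Mallory=1, Bob=0
Event 1 (Mallory -1): Mallory: 1 -> 0. State: Mallory=0, Bob=0
Event 2 (Bob +4): Bob: 0 -> 4. State: Mallory=0, Bob=4
Event 3 (Bob -> Mallory, 1): Bob: 4 -> 3, Mallory: 0 -> 1. State: Mallory=1, Bob=3
Event 4 (Mallory -1): Mallory: 1 -> 0. State: Mallory=0, Bob=3
Event 5 (Bob +3): Bob: 3 -> 6. State: Mallory=0, Bob=6
Event 6 (Bob -> Mallory, 6): Bob: 6 -> 0, Mallory: 0 -> 6. State: Mallory=6, Bob=0
Event 7 (Bob +3): Bob: 0 -> 3. State: Mallory=6, Bob=3

Mallory's final count: 6

Answer: 6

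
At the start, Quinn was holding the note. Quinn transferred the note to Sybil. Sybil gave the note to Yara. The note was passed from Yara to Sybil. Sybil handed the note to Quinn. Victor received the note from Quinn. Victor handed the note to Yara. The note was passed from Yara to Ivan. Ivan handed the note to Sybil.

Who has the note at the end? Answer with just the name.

Tracking the note through each event:
Start: Quinn has the note.
After event 1: Sybil has the note.
After event 2: Yara has the note.
After event 3: Sybil has the note.
After event 4: Quinn has the note.
After event 5: Victor has the note.
After event 6: Yara has the note.
After event 7: Ivan has the note.
After event 8: Sybil has the note.

Answer: Sybil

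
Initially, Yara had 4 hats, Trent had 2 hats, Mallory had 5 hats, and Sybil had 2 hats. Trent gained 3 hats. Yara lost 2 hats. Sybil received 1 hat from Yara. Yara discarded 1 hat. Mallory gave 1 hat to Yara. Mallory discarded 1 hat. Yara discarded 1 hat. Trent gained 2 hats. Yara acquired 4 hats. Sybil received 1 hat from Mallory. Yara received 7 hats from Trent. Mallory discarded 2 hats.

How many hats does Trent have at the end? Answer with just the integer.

Answer: 0

Derivation:
Tracking counts step by step:
Start: Yara=4, Trent=2, Mallory=5, Sybil=2
Event 1 (Trent +3): Trent: 2 -> 5. State: Yara=4, Trent=5, Mallory=5, Sybil=2
Event 2 (Yara -2): Yara: 4 -> 2. State: Yara=2, Trent=5, Mallory=5, Sybil=2
Event 3 (Yara -> Sybil, 1): Yara: 2 -> 1, Sybil: 2 -> 3. State: Yara=1, Trent=5, Mallory=5, Sybil=3
Event 4 (Yara -1): Yara: 1 -> 0. State: Yara=0, Trent=5, Mallory=5, Sybil=3
Event 5 (Mallory -> Yara, 1): Mallory: 5 -> 4, Yara: 0 -> 1. State: Yara=1, Trent=5, Mallory=4, Sybil=3
Event 6 (Mallory -1): Mallory: 4 -> 3. State: Yara=1, Trent=5, Mallory=3, Sybil=3
Event 7 (Yara -1): Yara: 1 -> 0. State: Yara=0, Trent=5, Mallory=3, Sybil=3
Event 8 (Trent +2): Trent: 5 -> 7. State: Yara=0, Trent=7, Mallory=3, Sybil=3
Event 9 (Yara +4): Yara: 0 -> 4. State: Yara=4, Trent=7, Mallory=3, Sybil=3
Event 10 (Mallory -> Sybil, 1): Mallory: 3 -> 2, Sybil: 3 -> 4. State: Yara=4, Trent=7, Mallory=2, Sybil=4
Event 11 (Trent -> Yara, 7): Trent: 7 -> 0, Yara: 4 -> 11. State: Yara=11, Trent=0, Mallory=2, Sybil=4
Event 12 (Mallory -2): Mallory: 2 -> 0. State: Yara=11, Trent=0, Mallory=0, Sybil=4

Trent's final count: 0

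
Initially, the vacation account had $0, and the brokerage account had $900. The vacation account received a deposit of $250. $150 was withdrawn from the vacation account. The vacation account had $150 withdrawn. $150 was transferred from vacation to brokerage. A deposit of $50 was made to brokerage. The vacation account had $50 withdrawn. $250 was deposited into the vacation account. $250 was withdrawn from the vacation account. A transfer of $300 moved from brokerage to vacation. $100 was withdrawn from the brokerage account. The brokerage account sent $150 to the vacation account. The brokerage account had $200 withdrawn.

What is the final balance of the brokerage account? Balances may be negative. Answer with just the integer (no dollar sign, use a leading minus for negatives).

Tracking account balances step by step:
Start: vacation=0, brokerage=900
Event 1 (deposit 250 to vacation): vacation: 0 + 250 = 250. Balances: vacation=250, brokerage=900
Event 2 (withdraw 150 from vacation): vacation: 250 - 150 = 100. Balances: vacation=100, brokerage=900
Event 3 (withdraw 150 from vacation): vacation: 100 - 150 = -50. Balances: vacation=-50, brokerage=900
Event 4 (transfer 150 vacation -> brokerage): vacation: -50 - 150 = -200, brokerage: 900 + 150 = 1050. Balances: vacation=-200, brokerage=1050
Event 5 (deposit 50 to brokerage): brokerage: 1050 + 50 = 1100. Balances: vacation=-200, brokerage=1100
Event 6 (withdraw 50 from vacation): vacation: -200 - 50 = -250. Balances: vacation=-250, brokerage=1100
Event 7 (deposit 250 to vacation): vacation: -250 + 250 = 0. Balances: vacation=0, brokerage=1100
Event 8 (withdraw 250 from vacation): vacation: 0 - 250 = -250. Balances: vacation=-250, brokerage=1100
Event 9 (transfer 300 brokerage -> vacation): brokerage: 1100 - 300 = 800, vacation: -250 + 300 = 50. Balances: vacation=50, brokerage=800
Event 10 (withdraw 100 from brokerage): brokerage: 800 - 100 = 700. Balances: vacation=50, brokerage=700
Event 11 (transfer 150 brokerage -> vacation): brokerage: 700 - 150 = 550, vacation: 50 + 150 = 200. Balances: vacation=200, brokerage=550
Event 12 (withdraw 200 from brokerage): brokerage: 550 - 200 = 350. Balances: vacation=200, brokerage=350

Final balance of brokerage: 350

Answer: 350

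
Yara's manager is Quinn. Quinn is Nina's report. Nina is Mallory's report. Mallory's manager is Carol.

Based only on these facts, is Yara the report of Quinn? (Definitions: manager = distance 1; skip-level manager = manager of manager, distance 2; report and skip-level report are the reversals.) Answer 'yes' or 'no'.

Reconstructing the manager chain from the given facts:
  Carol -> Mallory -> Nina -> Quinn -> Yara
(each arrow means 'manager of the next')
Positions in the chain (0 = top):
  position of Carol: 0
  position of Mallory: 1
  position of Nina: 2
  position of Quinn: 3
  position of Yara: 4

Yara is at position 4, Quinn is at position 3; signed distance (j - i) = -1.
'report' requires j - i = -1. Actual distance is -1, so the relation HOLDS.

Answer: yes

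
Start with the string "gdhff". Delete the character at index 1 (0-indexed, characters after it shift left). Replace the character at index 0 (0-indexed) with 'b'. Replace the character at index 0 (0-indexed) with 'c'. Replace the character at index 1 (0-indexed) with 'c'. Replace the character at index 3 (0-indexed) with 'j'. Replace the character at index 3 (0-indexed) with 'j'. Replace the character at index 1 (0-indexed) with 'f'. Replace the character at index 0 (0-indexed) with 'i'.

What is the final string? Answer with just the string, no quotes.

Answer: iffj

Derivation:
Applying each edit step by step:
Start: "gdhff"
Op 1 (delete idx 1 = 'd'): "gdhff" -> "ghff"
Op 2 (replace idx 0: 'g' -> 'b'): "ghff" -> "bhff"
Op 3 (replace idx 0: 'b' -> 'c'): "bhff" -> "chff"
Op 4 (replace idx 1: 'h' -> 'c'): "chff" -> "ccff"
Op 5 (replace idx 3: 'f' -> 'j'): "ccff" -> "ccfj"
Op 6 (replace idx 3: 'j' -> 'j'): "ccfj" -> "ccfj"
Op 7 (replace idx 1: 'c' -> 'f'): "ccfj" -> "cffj"
Op 8 (replace idx 0: 'c' -> 'i'): "cffj" -> "iffj"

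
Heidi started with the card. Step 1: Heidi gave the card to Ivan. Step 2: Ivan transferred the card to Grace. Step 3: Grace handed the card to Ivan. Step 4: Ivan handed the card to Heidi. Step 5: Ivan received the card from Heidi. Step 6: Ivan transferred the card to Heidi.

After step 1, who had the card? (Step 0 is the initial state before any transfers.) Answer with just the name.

Answer: Ivan

Derivation:
Tracking the card holder through step 1:
After step 0 (start): Heidi
After step 1: Ivan

At step 1, the holder is Ivan.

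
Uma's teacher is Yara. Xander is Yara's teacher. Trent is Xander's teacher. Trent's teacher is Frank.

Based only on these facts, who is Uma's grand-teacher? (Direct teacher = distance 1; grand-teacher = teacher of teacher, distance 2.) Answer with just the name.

Reconstructing the teacher chain from the given facts:
  Frank -> Trent -> Xander -> Yara -> Uma
(each arrow means 'teacher of the next')
Positions in the chain (0 = top):
  position of Frank: 0
  position of Trent: 1
  position of Xander: 2
  position of Yara: 3
  position of Uma: 4

Uma is at position 4; the grand-teacher is 2 steps up the chain, i.e. position 2: Xander.

Answer: Xander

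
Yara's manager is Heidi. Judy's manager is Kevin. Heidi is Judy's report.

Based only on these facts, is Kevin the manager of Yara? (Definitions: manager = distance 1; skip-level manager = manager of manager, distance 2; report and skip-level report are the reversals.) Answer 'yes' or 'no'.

Reconstructing the manager chain from the given facts:
  Kevin -> Judy -> Heidi -> Yara
(each arrow means 'manager of the next')
Positions in the chain (0 = top):
  position of Kevin: 0
  position of Judy: 1
  position of Heidi: 2
  position of Yara: 3

Kevin is at position 0, Yara is at position 3; signed distance (j - i) = 3.
'manager' requires j - i = 1. Actual distance is 3, so the relation does NOT hold.

Answer: no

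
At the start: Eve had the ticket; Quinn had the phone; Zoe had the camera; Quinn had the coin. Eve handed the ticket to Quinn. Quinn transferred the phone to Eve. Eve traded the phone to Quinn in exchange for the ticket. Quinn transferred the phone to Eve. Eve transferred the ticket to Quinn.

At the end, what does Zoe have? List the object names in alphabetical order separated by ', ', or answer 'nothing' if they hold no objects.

Answer: camera

Derivation:
Tracking all object holders:
Start: ticket:Eve, phone:Quinn, camera:Zoe, coin:Quinn
Event 1 (give ticket: Eve -> Quinn). State: ticket:Quinn, phone:Quinn, camera:Zoe, coin:Quinn
Event 2 (give phone: Quinn -> Eve). State: ticket:Quinn, phone:Eve, camera:Zoe, coin:Quinn
Event 3 (swap phone<->ticket: now phone:Quinn, ticket:Eve). State: ticket:Eve, phone:Quinn, camera:Zoe, coin:Quinn
Event 4 (give phone: Quinn -> Eve). State: ticket:Eve, phone:Eve, camera:Zoe, coin:Quinn
Event 5 (give ticket: Eve -> Quinn). State: ticket:Quinn, phone:Eve, camera:Zoe, coin:Quinn

Final state: ticket:Quinn, phone:Eve, camera:Zoe, coin:Quinn
Zoe holds: camera.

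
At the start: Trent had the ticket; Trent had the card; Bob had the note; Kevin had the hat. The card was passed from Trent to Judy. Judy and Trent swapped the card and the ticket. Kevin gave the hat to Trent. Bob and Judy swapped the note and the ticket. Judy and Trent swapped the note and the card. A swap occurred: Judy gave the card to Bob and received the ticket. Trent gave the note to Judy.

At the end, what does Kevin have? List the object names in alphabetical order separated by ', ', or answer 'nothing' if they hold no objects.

Tracking all object holders:
Start: ticket:Trent, card:Trent, note:Bob, hat:Kevin
Event 1 (give card: Trent -> Judy). State: ticket:Trent, card:Judy, note:Bob, hat:Kevin
Event 2 (swap card<->ticket: now card:Trent, ticket:Judy). State: ticket:Judy, card:Trent, note:Bob, hat:Kevin
Event 3 (give hat: Kevin -> Trent). State: ticket:Judy, card:Trent, note:Bob, hat:Trent
Event 4 (swap note<->ticket: now note:Judy, ticket:Bob). State: ticket:Bob, card:Trent, note:Judy, hat:Trent
Event 5 (swap note<->card: now note:Trent, card:Judy). State: ticket:Bob, card:Judy, note:Trent, hat:Trent
Event 6 (swap card<->ticket: now card:Bob, ticket:Judy). State: ticket:Judy, card:Bob, note:Trent, hat:Trent
Event 7 (give note: Trent -> Judy). State: ticket:Judy, card:Bob, note:Judy, hat:Trent

Final state: ticket:Judy, card:Bob, note:Judy, hat:Trent
Kevin holds: (nothing).

Answer: nothing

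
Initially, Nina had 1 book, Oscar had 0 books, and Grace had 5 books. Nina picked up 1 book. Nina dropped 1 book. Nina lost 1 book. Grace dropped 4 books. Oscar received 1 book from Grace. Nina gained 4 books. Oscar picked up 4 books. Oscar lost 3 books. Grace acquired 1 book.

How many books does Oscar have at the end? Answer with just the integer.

Answer: 2

Derivation:
Tracking counts step by step:
Start: Nina=1, Oscar=0, Grace=5
Event 1 (Nina +1): Nina: 1 -> 2. State: Nina=2, Oscar=0, Grace=5
Event 2 (Nina -1): Nina: 2 -> 1. State: Nina=1, Oscar=0, Grace=5
Event 3 (Nina -1): Nina: 1 -> 0. State: Nina=0, Oscar=0, Grace=5
Event 4 (Grace -4): Grace: 5 -> 1. State: Nina=0, Oscar=0, Grace=1
Event 5 (Grace -> Oscar, 1): Grace: 1 -> 0, Oscar: 0 -> 1. State: Nina=0, Oscar=1, Grace=0
Event 6 (Nina +4): Nina: 0 -> 4. State: Nina=4, Oscar=1, Grace=0
Event 7 (Oscar +4): Oscar: 1 -> 5. State: Nina=4, Oscar=5, Grace=0
Event 8 (Oscar -3): Oscar: 5 -> 2. State: Nina=4, Oscar=2, Grace=0
Event 9 (Grace +1): Grace: 0 -> 1. State: Nina=4, Oscar=2, Grace=1

Oscar's final count: 2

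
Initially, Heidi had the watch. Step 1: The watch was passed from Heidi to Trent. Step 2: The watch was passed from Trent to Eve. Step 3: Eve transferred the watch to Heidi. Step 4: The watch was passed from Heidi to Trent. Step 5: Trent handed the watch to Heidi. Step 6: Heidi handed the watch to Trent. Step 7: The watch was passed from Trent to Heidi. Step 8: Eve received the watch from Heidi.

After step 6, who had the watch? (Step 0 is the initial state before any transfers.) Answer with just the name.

Tracking the watch holder through step 6:
After step 0 (start): Heidi
After step 1: Trent
After step 2: Eve
After step 3: Heidi
After step 4: Trent
After step 5: Heidi
After step 6: Trent

At step 6, the holder is Trent.

Answer: Trent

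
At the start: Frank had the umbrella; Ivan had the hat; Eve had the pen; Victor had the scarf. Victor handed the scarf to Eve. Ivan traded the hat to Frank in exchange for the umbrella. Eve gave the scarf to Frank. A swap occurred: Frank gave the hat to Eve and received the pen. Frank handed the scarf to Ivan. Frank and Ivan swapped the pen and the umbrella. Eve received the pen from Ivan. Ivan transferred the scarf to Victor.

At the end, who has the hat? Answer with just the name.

Answer: Eve

Derivation:
Tracking all object holders:
Start: umbrella:Frank, hat:Ivan, pen:Eve, scarf:Victor
Event 1 (give scarf: Victor -> Eve). State: umbrella:Frank, hat:Ivan, pen:Eve, scarf:Eve
Event 2 (swap hat<->umbrella: now hat:Frank, umbrella:Ivan). State: umbrella:Ivan, hat:Frank, pen:Eve, scarf:Eve
Event 3 (give scarf: Eve -> Frank). State: umbrella:Ivan, hat:Frank, pen:Eve, scarf:Frank
Event 4 (swap hat<->pen: now hat:Eve, pen:Frank). State: umbrella:Ivan, hat:Eve, pen:Frank, scarf:Frank
Event 5 (give scarf: Frank -> Ivan). State: umbrella:Ivan, hat:Eve, pen:Frank, scarf:Ivan
Event 6 (swap pen<->umbrella: now pen:Ivan, umbrella:Frank). State: umbrella:Frank, hat:Eve, pen:Ivan, scarf:Ivan
Event 7 (give pen: Ivan -> Eve). State: umbrella:Frank, hat:Eve, pen:Eve, scarf:Ivan
Event 8 (give scarf: Ivan -> Victor). State: umbrella:Frank, hat:Eve, pen:Eve, scarf:Victor

Final state: umbrella:Frank, hat:Eve, pen:Eve, scarf:Victor
The hat is held by Eve.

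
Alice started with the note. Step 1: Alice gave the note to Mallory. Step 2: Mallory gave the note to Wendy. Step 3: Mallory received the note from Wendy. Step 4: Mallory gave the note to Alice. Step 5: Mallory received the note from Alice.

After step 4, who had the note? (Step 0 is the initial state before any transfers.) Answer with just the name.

Tracking the note holder through step 4:
After step 0 (start): Alice
After step 1: Mallory
After step 2: Wendy
After step 3: Mallory
After step 4: Alice

At step 4, the holder is Alice.

Answer: Alice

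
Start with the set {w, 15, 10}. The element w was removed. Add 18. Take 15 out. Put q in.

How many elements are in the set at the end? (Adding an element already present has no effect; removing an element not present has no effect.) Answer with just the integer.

Tracking the set through each operation:
Start: {10, 15, w}
Event 1 (remove w): removed. Set: {10, 15}
Event 2 (add 18): added. Set: {10, 15, 18}
Event 3 (remove 15): removed. Set: {10, 18}
Event 4 (add q): added. Set: {10, 18, q}

Final set: {10, 18, q} (size 3)

Answer: 3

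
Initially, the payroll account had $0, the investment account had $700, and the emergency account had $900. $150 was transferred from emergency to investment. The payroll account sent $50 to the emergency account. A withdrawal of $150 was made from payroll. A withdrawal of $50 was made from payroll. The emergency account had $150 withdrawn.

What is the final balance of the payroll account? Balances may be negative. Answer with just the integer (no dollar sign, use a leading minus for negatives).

Answer: -250

Derivation:
Tracking account balances step by step:
Start: payroll=0, investment=700, emergency=900
Event 1 (transfer 150 emergency -> investment): emergency: 900 - 150 = 750, investment: 700 + 150 = 850. Balances: payroll=0, investment=850, emergency=750
Event 2 (transfer 50 payroll -> emergency): payroll: 0 - 50 = -50, emergency: 750 + 50 = 800. Balances: payroll=-50, investment=850, emergency=800
Event 3 (withdraw 150 from payroll): payroll: -50 - 150 = -200. Balances: payroll=-200, investment=850, emergency=800
Event 4 (withdraw 50 from payroll): payroll: -200 - 50 = -250. Balances: payroll=-250, investment=850, emergency=800
Event 5 (withdraw 150 from emergency): emergency: 800 - 150 = 650. Balances: payroll=-250, investment=850, emergency=650

Final balance of payroll: -250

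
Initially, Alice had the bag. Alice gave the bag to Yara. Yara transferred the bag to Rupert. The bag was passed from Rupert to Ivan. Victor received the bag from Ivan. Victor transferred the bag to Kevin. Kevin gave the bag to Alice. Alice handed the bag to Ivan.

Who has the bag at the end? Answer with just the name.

Tracking the bag through each event:
Start: Alice has the bag.
After event 1: Yara has the bag.
After event 2: Rupert has the bag.
After event 3: Ivan has the bag.
After event 4: Victor has the bag.
After event 5: Kevin has the bag.
After event 6: Alice has the bag.
After event 7: Ivan has the bag.

Answer: Ivan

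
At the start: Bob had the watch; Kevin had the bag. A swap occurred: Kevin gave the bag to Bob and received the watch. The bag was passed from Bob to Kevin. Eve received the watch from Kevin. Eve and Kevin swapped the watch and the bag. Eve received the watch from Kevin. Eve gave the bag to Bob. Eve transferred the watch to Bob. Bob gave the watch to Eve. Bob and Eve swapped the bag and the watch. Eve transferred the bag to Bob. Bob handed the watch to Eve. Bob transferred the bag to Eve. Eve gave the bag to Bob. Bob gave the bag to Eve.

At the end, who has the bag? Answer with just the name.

Answer: Eve

Derivation:
Tracking all object holders:
Start: watch:Bob, bag:Kevin
Event 1 (swap bag<->watch: now bag:Bob, watch:Kevin). State: watch:Kevin, bag:Bob
Event 2 (give bag: Bob -> Kevin). State: watch:Kevin, bag:Kevin
Event 3 (give watch: Kevin -> Eve). State: watch:Eve, bag:Kevin
Event 4 (swap watch<->bag: now watch:Kevin, bag:Eve). State: watch:Kevin, bag:Eve
Event 5 (give watch: Kevin -> Eve). State: watch:Eve, bag:Eve
Event 6 (give bag: Eve -> Bob). State: watch:Eve, bag:Bob
Event 7 (give watch: Eve -> Bob). State: watch:Bob, bag:Bob
Event 8 (give watch: Bob -> Eve). State: watch:Eve, bag:Bob
Event 9 (swap bag<->watch: now bag:Eve, watch:Bob). State: watch:Bob, bag:Eve
Event 10 (give bag: Eve -> Bob). State: watch:Bob, bag:Bob
Event 11 (give watch: Bob -> Eve). State: watch:Eve, bag:Bob
Event 12 (give bag: Bob -> Eve). State: watch:Eve, bag:Eve
Event 13 (give bag: Eve -> Bob). State: watch:Eve, bag:Bob
Event 14 (give bag: Bob -> Eve). State: watch:Eve, bag:Eve

Final state: watch:Eve, bag:Eve
The bag is held by Eve.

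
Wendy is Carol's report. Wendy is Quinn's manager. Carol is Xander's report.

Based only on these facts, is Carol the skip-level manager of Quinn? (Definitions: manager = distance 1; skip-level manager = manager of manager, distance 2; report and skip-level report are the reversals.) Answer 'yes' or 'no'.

Answer: yes

Derivation:
Reconstructing the manager chain from the given facts:
  Xander -> Carol -> Wendy -> Quinn
(each arrow means 'manager of the next')
Positions in the chain (0 = top):
  position of Xander: 0
  position of Carol: 1
  position of Wendy: 2
  position of Quinn: 3

Carol is at position 1, Quinn is at position 3; signed distance (j - i) = 2.
'skip-level manager' requires j - i = 2. Actual distance is 2, so the relation HOLDS.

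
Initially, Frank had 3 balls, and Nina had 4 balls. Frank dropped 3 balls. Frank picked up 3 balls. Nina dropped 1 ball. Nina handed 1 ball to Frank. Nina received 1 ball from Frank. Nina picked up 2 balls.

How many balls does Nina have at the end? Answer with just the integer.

Answer: 5

Derivation:
Tracking counts step by step:
Start: Frank=3, Nina=4
Event 1 (Frank -3): Frank: 3 -> 0. State: Frank=0, Nina=4
Event 2 (Frank +3): Frank: 0 -> 3. State: Frank=3, Nina=4
Event 3 (Nina -1): Nina: 4 -> 3. State: Frank=3, Nina=3
Event 4 (Nina -> Frank, 1): Nina: 3 -> 2, Frank: 3 -> 4. State: Frank=4, Nina=2
Event 5 (Frank -> Nina, 1): Frank: 4 -> 3, Nina: 2 -> 3. State: Frank=3, Nina=3
Event 6 (Nina +2): Nina: 3 -> 5. State: Frank=3, Nina=5

Nina's final count: 5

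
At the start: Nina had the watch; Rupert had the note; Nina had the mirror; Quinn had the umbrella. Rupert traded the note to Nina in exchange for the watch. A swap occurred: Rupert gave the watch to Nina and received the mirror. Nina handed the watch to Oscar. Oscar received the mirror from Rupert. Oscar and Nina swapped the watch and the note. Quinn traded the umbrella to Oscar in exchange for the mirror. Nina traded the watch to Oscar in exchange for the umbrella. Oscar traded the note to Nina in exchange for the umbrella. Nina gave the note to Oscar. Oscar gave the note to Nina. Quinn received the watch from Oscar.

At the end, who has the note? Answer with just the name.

Answer: Nina

Derivation:
Tracking all object holders:
Start: watch:Nina, note:Rupert, mirror:Nina, umbrella:Quinn
Event 1 (swap note<->watch: now note:Nina, watch:Rupert). State: watch:Rupert, note:Nina, mirror:Nina, umbrella:Quinn
Event 2 (swap watch<->mirror: now watch:Nina, mirror:Rupert). State: watch:Nina, note:Nina, mirror:Rupert, umbrella:Quinn
Event 3 (give watch: Nina -> Oscar). State: watch:Oscar, note:Nina, mirror:Rupert, umbrella:Quinn
Event 4 (give mirror: Rupert -> Oscar). State: watch:Oscar, note:Nina, mirror:Oscar, umbrella:Quinn
Event 5 (swap watch<->note: now watch:Nina, note:Oscar). State: watch:Nina, note:Oscar, mirror:Oscar, umbrella:Quinn
Event 6 (swap umbrella<->mirror: now umbrella:Oscar, mirror:Quinn). State: watch:Nina, note:Oscar, mirror:Quinn, umbrella:Oscar
Event 7 (swap watch<->umbrella: now watch:Oscar, umbrella:Nina). State: watch:Oscar, note:Oscar, mirror:Quinn, umbrella:Nina
Event 8 (swap note<->umbrella: now note:Nina, umbrella:Oscar). State: watch:Oscar, note:Nina, mirror:Quinn, umbrella:Oscar
Event 9 (give note: Nina -> Oscar). State: watch:Oscar, note:Oscar, mirror:Quinn, umbrella:Oscar
Event 10 (give note: Oscar -> Nina). State: watch:Oscar, note:Nina, mirror:Quinn, umbrella:Oscar
Event 11 (give watch: Oscar -> Quinn). State: watch:Quinn, note:Nina, mirror:Quinn, umbrella:Oscar

Final state: watch:Quinn, note:Nina, mirror:Quinn, umbrella:Oscar
The note is held by Nina.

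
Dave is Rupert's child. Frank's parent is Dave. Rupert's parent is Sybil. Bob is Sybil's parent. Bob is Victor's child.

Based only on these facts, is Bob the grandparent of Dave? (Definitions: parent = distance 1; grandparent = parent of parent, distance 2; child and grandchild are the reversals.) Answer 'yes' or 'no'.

Reconstructing the parent chain from the given facts:
  Victor -> Bob -> Sybil -> Rupert -> Dave -> Frank
(each arrow means 'parent of the next')
Positions in the chain (0 = top):
  position of Victor: 0
  position of Bob: 1
  position of Sybil: 2
  position of Rupert: 3
  position of Dave: 4
  position of Frank: 5

Bob is at position 1, Dave is at position 4; signed distance (j - i) = 3.
'grandparent' requires j - i = 2. Actual distance is 3, so the relation does NOT hold.

Answer: no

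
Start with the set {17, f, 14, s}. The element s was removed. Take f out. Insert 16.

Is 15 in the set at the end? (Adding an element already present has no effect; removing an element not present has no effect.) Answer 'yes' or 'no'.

Answer: no

Derivation:
Tracking the set through each operation:
Start: {14, 17, f, s}
Event 1 (remove s): removed. Set: {14, 17, f}
Event 2 (remove f): removed. Set: {14, 17}
Event 3 (add 16): added. Set: {14, 16, 17}

Final set: {14, 16, 17} (size 3)
15 is NOT in the final set.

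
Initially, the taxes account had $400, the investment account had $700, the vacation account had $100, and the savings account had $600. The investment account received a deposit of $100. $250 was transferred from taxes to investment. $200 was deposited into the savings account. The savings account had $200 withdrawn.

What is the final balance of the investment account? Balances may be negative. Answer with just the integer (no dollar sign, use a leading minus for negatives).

Tracking account balances step by step:
Start: taxes=400, investment=700, vacation=100, savings=600
Event 1 (deposit 100 to investment): investment: 700 + 100 = 800. Balances: taxes=400, investment=800, vacation=100, savings=600
Event 2 (transfer 250 taxes -> investment): taxes: 400 - 250 = 150, investment: 800 + 250 = 1050. Balances: taxes=150, investment=1050, vacation=100, savings=600
Event 3 (deposit 200 to savings): savings: 600 + 200 = 800. Balances: taxes=150, investment=1050, vacation=100, savings=800
Event 4 (withdraw 200 from savings): savings: 800 - 200 = 600. Balances: taxes=150, investment=1050, vacation=100, savings=600

Final balance of investment: 1050

Answer: 1050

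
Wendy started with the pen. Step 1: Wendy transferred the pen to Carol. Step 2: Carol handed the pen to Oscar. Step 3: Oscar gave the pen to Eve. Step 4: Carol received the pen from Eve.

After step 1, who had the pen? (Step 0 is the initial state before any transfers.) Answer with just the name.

Answer: Carol

Derivation:
Tracking the pen holder through step 1:
After step 0 (start): Wendy
After step 1: Carol

At step 1, the holder is Carol.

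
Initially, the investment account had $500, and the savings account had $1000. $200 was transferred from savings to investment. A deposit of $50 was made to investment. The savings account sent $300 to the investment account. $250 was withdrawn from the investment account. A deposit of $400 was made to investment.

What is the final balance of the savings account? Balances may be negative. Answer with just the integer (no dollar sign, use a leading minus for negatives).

Answer: 500

Derivation:
Tracking account balances step by step:
Start: investment=500, savings=1000
Event 1 (transfer 200 savings -> investment): savings: 1000 - 200 = 800, investment: 500 + 200 = 700. Balances: investment=700, savings=800
Event 2 (deposit 50 to investment): investment: 700 + 50 = 750. Balances: investment=750, savings=800
Event 3 (transfer 300 savings -> investment): savings: 800 - 300 = 500, investment: 750 + 300 = 1050. Balances: investment=1050, savings=500
Event 4 (withdraw 250 from investment): investment: 1050 - 250 = 800. Balances: investment=800, savings=500
Event 5 (deposit 400 to investment): investment: 800 + 400 = 1200. Balances: investment=1200, savings=500

Final balance of savings: 500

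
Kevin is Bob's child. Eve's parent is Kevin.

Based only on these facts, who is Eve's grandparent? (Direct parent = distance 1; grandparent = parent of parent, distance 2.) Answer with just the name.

Reconstructing the parent chain from the given facts:
  Bob -> Kevin -> Eve
(each arrow means 'parent of the next')
Positions in the chain (0 = top):
  position of Bob: 0
  position of Kevin: 1
  position of Eve: 2

Eve is at position 2; the grandparent is 2 steps up the chain, i.e. position 0: Bob.

Answer: Bob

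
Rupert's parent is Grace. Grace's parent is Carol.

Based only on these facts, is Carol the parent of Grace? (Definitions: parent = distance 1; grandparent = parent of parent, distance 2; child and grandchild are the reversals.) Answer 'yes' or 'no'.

Reconstructing the parent chain from the given facts:
  Carol -> Grace -> Rupert
(each arrow means 'parent of the next')
Positions in the chain (0 = top):
  position of Carol: 0
  position of Grace: 1
  position of Rupert: 2

Carol is at position 0, Grace is at position 1; signed distance (j - i) = 1.
'parent' requires j - i = 1. Actual distance is 1, so the relation HOLDS.

Answer: yes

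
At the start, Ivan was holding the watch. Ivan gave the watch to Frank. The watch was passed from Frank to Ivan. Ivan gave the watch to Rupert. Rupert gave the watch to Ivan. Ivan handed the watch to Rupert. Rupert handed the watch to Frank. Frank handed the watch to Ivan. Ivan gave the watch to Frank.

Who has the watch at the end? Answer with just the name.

Tracking the watch through each event:
Start: Ivan has the watch.
After event 1: Frank has the watch.
After event 2: Ivan has the watch.
After event 3: Rupert has the watch.
After event 4: Ivan has the watch.
After event 5: Rupert has the watch.
After event 6: Frank has the watch.
After event 7: Ivan has the watch.
After event 8: Frank has the watch.

Answer: Frank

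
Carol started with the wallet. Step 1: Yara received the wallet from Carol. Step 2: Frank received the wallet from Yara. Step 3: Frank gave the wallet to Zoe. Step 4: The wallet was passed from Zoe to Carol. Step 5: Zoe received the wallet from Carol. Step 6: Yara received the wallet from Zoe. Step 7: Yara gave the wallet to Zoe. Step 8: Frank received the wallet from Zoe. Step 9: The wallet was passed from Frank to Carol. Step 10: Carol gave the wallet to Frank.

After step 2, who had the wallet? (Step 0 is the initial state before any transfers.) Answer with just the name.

Answer: Frank

Derivation:
Tracking the wallet holder through step 2:
After step 0 (start): Carol
After step 1: Yara
After step 2: Frank

At step 2, the holder is Frank.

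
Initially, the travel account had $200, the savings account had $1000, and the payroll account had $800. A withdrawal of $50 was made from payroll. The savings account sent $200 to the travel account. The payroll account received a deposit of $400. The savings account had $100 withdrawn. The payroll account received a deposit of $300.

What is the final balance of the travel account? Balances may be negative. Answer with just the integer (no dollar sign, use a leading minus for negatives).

Answer: 400

Derivation:
Tracking account balances step by step:
Start: travel=200, savings=1000, payroll=800
Event 1 (withdraw 50 from payroll): payroll: 800 - 50 = 750. Balances: travel=200, savings=1000, payroll=750
Event 2 (transfer 200 savings -> travel): savings: 1000 - 200 = 800, travel: 200 + 200 = 400. Balances: travel=400, savings=800, payroll=750
Event 3 (deposit 400 to payroll): payroll: 750 + 400 = 1150. Balances: travel=400, savings=800, payroll=1150
Event 4 (withdraw 100 from savings): savings: 800 - 100 = 700. Balances: travel=400, savings=700, payroll=1150
Event 5 (deposit 300 to payroll): payroll: 1150 + 300 = 1450. Balances: travel=400, savings=700, payroll=1450

Final balance of travel: 400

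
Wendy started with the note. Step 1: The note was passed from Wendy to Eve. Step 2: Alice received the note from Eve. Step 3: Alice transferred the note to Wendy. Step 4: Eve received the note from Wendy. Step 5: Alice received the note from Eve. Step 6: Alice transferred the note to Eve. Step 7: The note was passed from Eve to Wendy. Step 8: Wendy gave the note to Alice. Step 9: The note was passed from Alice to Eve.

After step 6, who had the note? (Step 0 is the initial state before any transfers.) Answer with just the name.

Tracking the note holder through step 6:
After step 0 (start): Wendy
After step 1: Eve
After step 2: Alice
After step 3: Wendy
After step 4: Eve
After step 5: Alice
After step 6: Eve

At step 6, the holder is Eve.

Answer: Eve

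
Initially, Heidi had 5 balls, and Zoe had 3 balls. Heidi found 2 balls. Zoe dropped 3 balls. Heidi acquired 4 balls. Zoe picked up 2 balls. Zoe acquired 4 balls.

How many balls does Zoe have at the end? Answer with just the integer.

Tracking counts step by step:
Start: Heidi=5, Zoe=3
Event 1 (Heidi +2): Heidi: 5 -> 7. State: Heidi=7, Zoe=3
Event 2 (Zoe -3): Zoe: 3 -> 0. State: Heidi=7, Zoe=0
Event 3 (Heidi +4): Heidi: 7 -> 11. State: Heidi=11, Zoe=0
Event 4 (Zoe +2): Zoe: 0 -> 2. State: Heidi=11, Zoe=2
Event 5 (Zoe +4): Zoe: 2 -> 6. State: Heidi=11, Zoe=6

Zoe's final count: 6

Answer: 6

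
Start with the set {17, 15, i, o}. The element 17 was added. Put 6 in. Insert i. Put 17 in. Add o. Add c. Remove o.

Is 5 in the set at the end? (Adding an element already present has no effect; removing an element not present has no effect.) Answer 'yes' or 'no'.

Answer: no

Derivation:
Tracking the set through each operation:
Start: {15, 17, i, o}
Event 1 (add 17): already present, no change. Set: {15, 17, i, o}
Event 2 (add 6): added. Set: {15, 17, 6, i, o}
Event 3 (add i): already present, no change. Set: {15, 17, 6, i, o}
Event 4 (add 17): already present, no change. Set: {15, 17, 6, i, o}
Event 5 (add o): already present, no change. Set: {15, 17, 6, i, o}
Event 6 (add c): added. Set: {15, 17, 6, c, i, o}
Event 7 (remove o): removed. Set: {15, 17, 6, c, i}

Final set: {15, 17, 6, c, i} (size 5)
5 is NOT in the final set.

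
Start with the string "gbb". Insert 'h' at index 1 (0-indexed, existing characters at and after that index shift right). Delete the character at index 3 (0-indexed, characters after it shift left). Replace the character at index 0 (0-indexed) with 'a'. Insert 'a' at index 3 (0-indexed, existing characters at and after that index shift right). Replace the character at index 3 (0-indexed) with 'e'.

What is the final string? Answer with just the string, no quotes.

Answer: ahbe

Derivation:
Applying each edit step by step:
Start: "gbb"
Op 1 (insert 'h' at idx 1): "gbb" -> "ghbb"
Op 2 (delete idx 3 = 'b'): "ghbb" -> "ghb"
Op 3 (replace idx 0: 'g' -> 'a'): "ghb" -> "ahb"
Op 4 (insert 'a' at idx 3): "ahb" -> "ahba"
Op 5 (replace idx 3: 'a' -> 'e'): "ahba" -> "ahbe"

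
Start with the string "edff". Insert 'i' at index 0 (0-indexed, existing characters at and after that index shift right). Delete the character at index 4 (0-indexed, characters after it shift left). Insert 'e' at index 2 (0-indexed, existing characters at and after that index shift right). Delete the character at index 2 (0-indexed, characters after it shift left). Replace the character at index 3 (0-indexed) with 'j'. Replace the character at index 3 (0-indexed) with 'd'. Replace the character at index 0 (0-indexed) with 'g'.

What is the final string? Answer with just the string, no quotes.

Answer: gedd

Derivation:
Applying each edit step by step:
Start: "edff"
Op 1 (insert 'i' at idx 0): "edff" -> "iedff"
Op 2 (delete idx 4 = 'f'): "iedff" -> "iedf"
Op 3 (insert 'e' at idx 2): "iedf" -> "ieedf"
Op 4 (delete idx 2 = 'e'): "ieedf" -> "iedf"
Op 5 (replace idx 3: 'f' -> 'j'): "iedf" -> "iedj"
Op 6 (replace idx 3: 'j' -> 'd'): "iedj" -> "iedd"
Op 7 (replace idx 0: 'i' -> 'g'): "iedd" -> "gedd"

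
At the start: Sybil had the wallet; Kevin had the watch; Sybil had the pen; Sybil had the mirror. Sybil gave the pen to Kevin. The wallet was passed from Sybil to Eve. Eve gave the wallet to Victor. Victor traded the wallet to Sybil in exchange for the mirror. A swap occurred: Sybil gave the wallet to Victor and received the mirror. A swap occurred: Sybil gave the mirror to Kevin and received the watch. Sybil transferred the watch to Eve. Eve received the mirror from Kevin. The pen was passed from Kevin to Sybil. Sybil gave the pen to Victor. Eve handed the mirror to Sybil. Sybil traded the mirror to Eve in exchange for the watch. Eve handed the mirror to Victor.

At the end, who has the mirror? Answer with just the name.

Tracking all object holders:
Start: wallet:Sybil, watch:Kevin, pen:Sybil, mirror:Sybil
Event 1 (give pen: Sybil -> Kevin). State: wallet:Sybil, watch:Kevin, pen:Kevin, mirror:Sybil
Event 2 (give wallet: Sybil -> Eve). State: wallet:Eve, watch:Kevin, pen:Kevin, mirror:Sybil
Event 3 (give wallet: Eve -> Victor). State: wallet:Victor, watch:Kevin, pen:Kevin, mirror:Sybil
Event 4 (swap wallet<->mirror: now wallet:Sybil, mirror:Victor). State: wallet:Sybil, watch:Kevin, pen:Kevin, mirror:Victor
Event 5 (swap wallet<->mirror: now wallet:Victor, mirror:Sybil). State: wallet:Victor, watch:Kevin, pen:Kevin, mirror:Sybil
Event 6 (swap mirror<->watch: now mirror:Kevin, watch:Sybil). State: wallet:Victor, watch:Sybil, pen:Kevin, mirror:Kevin
Event 7 (give watch: Sybil -> Eve). State: wallet:Victor, watch:Eve, pen:Kevin, mirror:Kevin
Event 8 (give mirror: Kevin -> Eve). State: wallet:Victor, watch:Eve, pen:Kevin, mirror:Eve
Event 9 (give pen: Kevin -> Sybil). State: wallet:Victor, watch:Eve, pen:Sybil, mirror:Eve
Event 10 (give pen: Sybil -> Victor). State: wallet:Victor, watch:Eve, pen:Victor, mirror:Eve
Event 11 (give mirror: Eve -> Sybil). State: wallet:Victor, watch:Eve, pen:Victor, mirror:Sybil
Event 12 (swap mirror<->watch: now mirror:Eve, watch:Sybil). State: wallet:Victor, watch:Sybil, pen:Victor, mirror:Eve
Event 13 (give mirror: Eve -> Victor). State: wallet:Victor, watch:Sybil, pen:Victor, mirror:Victor

Final state: wallet:Victor, watch:Sybil, pen:Victor, mirror:Victor
The mirror is held by Victor.

Answer: Victor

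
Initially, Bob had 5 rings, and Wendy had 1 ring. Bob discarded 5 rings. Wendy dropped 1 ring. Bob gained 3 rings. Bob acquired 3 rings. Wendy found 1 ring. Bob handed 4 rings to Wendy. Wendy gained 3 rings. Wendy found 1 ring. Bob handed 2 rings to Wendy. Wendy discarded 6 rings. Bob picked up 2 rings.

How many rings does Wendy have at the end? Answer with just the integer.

Tracking counts step by step:
Start: Bob=5, Wendy=1
Event 1 (Bob -5): Bob: 5 -> 0. State: Bob=0, Wendy=1
Event 2 (Wendy -1): Wendy: 1 -> 0. State: Bob=0, Wendy=0
Event 3 (Bob +3): Bob: 0 -> 3. State: Bob=3, Wendy=0
Event 4 (Bob +3): Bob: 3 -> 6. State: Bob=6, Wendy=0
Event 5 (Wendy +1): Wendy: 0 -> 1. State: Bob=6, Wendy=1
Event 6 (Bob -> Wendy, 4): Bob: 6 -> 2, Wendy: 1 -> 5. State: Bob=2, Wendy=5
Event 7 (Wendy +3): Wendy: 5 -> 8. State: Bob=2, Wendy=8
Event 8 (Wendy +1): Wendy: 8 -> 9. State: Bob=2, Wendy=9
Event 9 (Bob -> Wendy, 2): Bob: 2 -> 0, Wendy: 9 -> 11. State: Bob=0, Wendy=11
Event 10 (Wendy -6): Wendy: 11 -> 5. State: Bob=0, Wendy=5
Event 11 (Bob +2): Bob: 0 -> 2. State: Bob=2, Wendy=5

Wendy's final count: 5

Answer: 5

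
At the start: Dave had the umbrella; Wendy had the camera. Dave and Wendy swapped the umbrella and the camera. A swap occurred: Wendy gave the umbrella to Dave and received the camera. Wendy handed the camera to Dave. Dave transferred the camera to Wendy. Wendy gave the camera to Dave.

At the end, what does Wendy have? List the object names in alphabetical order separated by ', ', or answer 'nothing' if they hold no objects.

Answer: nothing

Derivation:
Tracking all object holders:
Start: umbrella:Dave, camera:Wendy
Event 1 (swap umbrella<->camera: now umbrella:Wendy, camera:Dave). State: umbrella:Wendy, camera:Dave
Event 2 (swap umbrella<->camera: now umbrella:Dave, camera:Wendy). State: umbrella:Dave, camera:Wendy
Event 3 (give camera: Wendy -> Dave). State: umbrella:Dave, camera:Dave
Event 4 (give camera: Dave -> Wendy). State: umbrella:Dave, camera:Wendy
Event 5 (give camera: Wendy -> Dave). State: umbrella:Dave, camera:Dave

Final state: umbrella:Dave, camera:Dave
Wendy holds: (nothing).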